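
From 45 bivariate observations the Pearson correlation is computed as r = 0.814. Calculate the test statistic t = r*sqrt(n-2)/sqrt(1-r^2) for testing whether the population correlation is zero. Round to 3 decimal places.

t = r·√(n−2) / √(1−r²) with r = 0.814, n = 45
  = 0.814·√43 / √(1 − 0.662596)
  = 0.814·6.557439 / 0.580865
  = 5.337755 / 0.580865 = 9.189

9.189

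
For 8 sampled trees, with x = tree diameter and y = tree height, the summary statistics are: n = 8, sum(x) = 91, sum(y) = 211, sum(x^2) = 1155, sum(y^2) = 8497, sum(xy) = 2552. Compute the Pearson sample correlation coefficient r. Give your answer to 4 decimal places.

Numerator: nΣxy − (Σx)(Σy) = 8·2552 − (91)(211) = 1215
Denominator: √[(nΣx²−(Σx)²)(nΣy²−(Σy)²)]
  nΣx²−(Σx)² = 8·1155 − 8281 = 959;  nΣy²−(Σy)² = 8·8497 − 44521 = 23455
  √(959·23455) = √22493345 = 4742.7149
r = 1215 / 4742.7149 = 0.2562

0.2562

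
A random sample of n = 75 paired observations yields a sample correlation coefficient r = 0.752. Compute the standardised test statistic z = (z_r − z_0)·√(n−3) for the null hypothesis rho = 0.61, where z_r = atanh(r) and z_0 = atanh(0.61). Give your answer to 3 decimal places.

2.279

Fisher z: atanh(0.752) = 0.977542, atanh(0.61) = 0.708921
z = (z_r − z_0)·√(n−3) = (0.977542 − 0.708921)·√72 = 0.268621 · 8.485281 = 2.279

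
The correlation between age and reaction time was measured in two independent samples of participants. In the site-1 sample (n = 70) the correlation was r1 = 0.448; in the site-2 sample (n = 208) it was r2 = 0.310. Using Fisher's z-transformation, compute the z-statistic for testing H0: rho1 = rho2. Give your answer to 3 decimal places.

1.149

Fisher z-transforms: z1 = atanh(0.448) = 0.482195, z2 = atanh(0.310) = 0.320545; difference d = 0.161650
Var(d) = 1/67 + 1/205 = 0.0149254 + 0.0048780 = 0.0198034
z = d/√Var(d) = 0.161650 / √0.0198034 = 0.161650 / 0.140725 = 1.149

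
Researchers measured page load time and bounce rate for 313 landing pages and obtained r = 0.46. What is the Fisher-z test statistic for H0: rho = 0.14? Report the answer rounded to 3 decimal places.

Fisher z: atanh(0.46) = 0.497311, atanh(0.14) = 0.140926
z = (z_r − z_0)·√(n−3) = (0.497311 − 0.140926)·√310 = 0.356385 · 17.606817 = 6.275

6.275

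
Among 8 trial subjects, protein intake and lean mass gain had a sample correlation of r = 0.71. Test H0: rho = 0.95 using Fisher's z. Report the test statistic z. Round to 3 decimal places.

-2.112

z_r = atanh(0.71) = 0.887184,  z_0 = atanh(0.95) = 1.831781
SE = 1/√(n−3) = 1/√5 = 0.447214
z = (z_r − z_0)/SE = (0.887184 − 1.831781) / 0.447214 = -0.944597 / 0.447214 = -2.112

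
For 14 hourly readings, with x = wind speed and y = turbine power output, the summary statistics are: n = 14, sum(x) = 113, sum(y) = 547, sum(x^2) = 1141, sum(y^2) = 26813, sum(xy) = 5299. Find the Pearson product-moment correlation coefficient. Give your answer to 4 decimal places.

0.7920

Numerator: nΣxy − (Σx)(Σy) = 14·5299 − (113)(547) = 12375
Denominator: √[(nΣx²−(Σx)²)(nΣy²−(Σy)²)]
  nΣx²−(Σx)² = 14·1141 − 12769 = 3205;  nΣy²−(Σy)² = 14·26813 − 299209 = 76173
  √(3205·76173) = √244134465 = 15624.8029
r = 12375 / 15624.8029 = 0.7920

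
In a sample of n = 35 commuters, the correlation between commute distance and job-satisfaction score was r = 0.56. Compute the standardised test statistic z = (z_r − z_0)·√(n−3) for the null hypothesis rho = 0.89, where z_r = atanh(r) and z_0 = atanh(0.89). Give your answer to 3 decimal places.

-4.464

Fisher z: atanh(0.56) = 0.632833, atanh(0.89) = 1.421926
z = (z_r − z_0)·√(n−3) = (0.632833 − 1.421926)·√32 = -0.789093 · 5.656854 = -4.464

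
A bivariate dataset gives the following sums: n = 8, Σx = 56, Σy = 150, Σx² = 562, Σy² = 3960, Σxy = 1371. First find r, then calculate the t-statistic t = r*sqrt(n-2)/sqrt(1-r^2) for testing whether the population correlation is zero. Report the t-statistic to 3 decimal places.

S_xy = nΣxy − ΣxΣy = 8·1371 − 56·150 = 10968 − 8400 = 2568
S_xx = nΣx² − (Σx)² = 8·562 − 56² = 4496 − 3136 = 1360
S_yy = nΣy² − (Σy)² = 8·3960 − 150² = 31680 − 22500 = 9180
r = S_xy / √(S_xx·S_yy) = 2568 / √(1360·9180) = 2568 / √12484800 = 2568 / 3533.3836 = 0.7268
t = r·√(n−2)/√(1−r²) = 0.7268·√6 / √(1−0.528238) = 1.780289 / 0.686849 = 2.592

2.592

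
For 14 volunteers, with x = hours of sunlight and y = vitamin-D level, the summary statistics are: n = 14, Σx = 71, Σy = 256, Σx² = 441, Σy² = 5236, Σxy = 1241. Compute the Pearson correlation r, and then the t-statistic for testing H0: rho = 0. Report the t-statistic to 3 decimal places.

S_xy = nΣxy − ΣxΣy = 14·1241 − 71·256 = 17374 − 18176 = -802
S_xx = nΣx² − (Σx)² = 14·441 − 71² = 6174 − 5041 = 1133
S_yy = nΣy² − (Σy)² = 14·5236 − 256² = 73304 − 65536 = 7768
r = S_xy / √(S_xx·S_yy) = -802 / √(1133·7768) = -802 / √8801144 = -802 / 2966.6722 = -0.2703
t = r·√(n−2)/√(1−r²) = -0.2703·√12 / √(1−0.073062) = -0.936347 / 0.962776 = -0.973

-0.973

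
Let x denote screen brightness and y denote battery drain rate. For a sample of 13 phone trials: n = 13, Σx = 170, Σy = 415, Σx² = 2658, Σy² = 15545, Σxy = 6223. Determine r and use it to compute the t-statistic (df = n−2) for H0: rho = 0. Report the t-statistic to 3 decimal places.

Numerator: nΣxy − (Σx)(Σy) = 13·6223 − (170)(415) = 10349
Denominator: √[(nΣx²−(Σx)²)(nΣy²−(Σy)²)]
  nΣx²−(Σx)² = 13·2658 − 28900 = 5654;  nΣy²−(Σy)² = 13·15545 − 172225 = 29860
  √(5654·29860) = √168828440 = 12993.3999
r = 10349 / 12993.3999 = 0.7965
t = r·√(n−2)/√(1−r²) = 0.7965·√11 / √(1−0.634412) = 2.641692 / 0.604639 = 4.369

4.369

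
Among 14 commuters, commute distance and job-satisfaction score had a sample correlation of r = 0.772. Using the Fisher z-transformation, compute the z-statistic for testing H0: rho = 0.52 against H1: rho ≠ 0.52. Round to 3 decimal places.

z_r = atanh(0.772) = 1.025259,  z_0 = atanh(0.52) = 0.576340
SE = 1/√(n−3) = 1/√11 = 0.301511
z = (z_r − z_0)/SE = (1.025259 − 0.576340) / 0.301511 = 0.448919 / 0.301511 = 1.489

1.489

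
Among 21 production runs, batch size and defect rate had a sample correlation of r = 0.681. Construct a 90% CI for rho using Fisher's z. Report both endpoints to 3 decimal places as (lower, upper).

(0.416, 0.839)

Fisher z: z_r = atanh(r) = ½·ln((1+0.681)/(1−0.681)) = 0.830977
SE(z) = 1/√(n−3) = 1/√18 = 0.235702
90% ⇒ z* = 1.645; margin = 1.645·0.235702 = 0.387730
CI on z-scale: (0.443247, 1.218707)
Back-transform: tanh(0.443247) = 0.416332, tanh(1.218707) = 0.839272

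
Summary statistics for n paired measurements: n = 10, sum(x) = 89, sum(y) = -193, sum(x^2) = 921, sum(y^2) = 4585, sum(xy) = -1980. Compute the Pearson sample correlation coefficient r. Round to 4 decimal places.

-0.7878

S_xy = nΣxy − ΣxΣy = 10·(-1980) − 89·(-193) = -19800 − (-17177) = -2623
S_xx = nΣx² − (Σx)² = 10·921 − 89² = 9210 − 7921 = 1289
S_yy = nΣy² − (Σy)² = 10·4585 − (-193)² = 45850 − 37249 = 8601
r = S_xy / √(S_xx·S_yy) = -2623 / √(1289·8601) = -2623 / √11086689 = -2623 / 3329.6680 = -0.7878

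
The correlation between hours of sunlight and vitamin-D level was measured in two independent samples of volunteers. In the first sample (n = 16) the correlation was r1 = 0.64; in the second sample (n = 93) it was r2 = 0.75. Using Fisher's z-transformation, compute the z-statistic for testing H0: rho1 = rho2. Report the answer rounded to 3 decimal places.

Fisher z-transforms: z1 = atanh(0.64) = 0.758174, z2 = atanh(0.75) = 0.972955; difference d = -0.214781
Var(d) = 1/13 + 1/90 = 0.0769231 + 0.0111111 = 0.0880342
z = d/√Var(d) = -0.214781 / √0.0880342 = -0.214781 / 0.296706 = -0.724

-0.724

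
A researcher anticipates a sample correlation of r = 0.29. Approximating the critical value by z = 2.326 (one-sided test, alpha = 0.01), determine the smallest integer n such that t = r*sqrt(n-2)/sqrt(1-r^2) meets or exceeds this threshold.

r√(n−2)/√(1−r²) ≥ 2.326  ⇔  n−2 ≥ (2.326)²·(1−r²)/r²
(1−r²)/r² = (1−0.0841)/0.0841 = 10.8906
n ≥ 2 + 5.410276·10.8906 = 2 + 58.9212 = 60.9212
⌈60.9212⌉ = 61

61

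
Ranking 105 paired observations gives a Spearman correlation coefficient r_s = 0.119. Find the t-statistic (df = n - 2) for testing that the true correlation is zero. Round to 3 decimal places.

t = r_s·√(n−2) / √(1−r_s²) with r_s = 0.119, n = 105
  = 0.119·√103 / √(1 − 0.014161)
  = 0.119·10.148892 / 0.992894
  = 1.207718 / 0.992894 = 1.216

1.216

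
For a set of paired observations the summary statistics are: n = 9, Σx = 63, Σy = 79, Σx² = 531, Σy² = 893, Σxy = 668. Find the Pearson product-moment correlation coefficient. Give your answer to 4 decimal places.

S_xy = nΣxy − ΣxΣy = 9·668 − 63·79 = 6012 − 4977 = 1035
S_xx = nΣx² − (Σx)² = 9·531 − 63² = 4779 − 3969 = 810
S_yy = nΣy² − (Σy)² = 9·893 − 79² = 8037 − 6241 = 1796
r = S_xy / √(S_xx·S_yy) = 1035 / √(810·1796) = 1035 / √1454760 = 1035 / 1206.1343 = 0.8581

0.8581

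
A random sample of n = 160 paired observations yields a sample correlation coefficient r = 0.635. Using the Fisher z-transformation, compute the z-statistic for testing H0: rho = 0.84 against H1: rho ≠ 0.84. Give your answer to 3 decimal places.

-5.907

Fisher z: atanh(0.635) = 0.749750, atanh(0.84) = 1.221174
z = (z_r − z_0)·√(n−3) = (0.749750 − 1.221174)·√157 = -0.471424 · 12.529964 = -5.907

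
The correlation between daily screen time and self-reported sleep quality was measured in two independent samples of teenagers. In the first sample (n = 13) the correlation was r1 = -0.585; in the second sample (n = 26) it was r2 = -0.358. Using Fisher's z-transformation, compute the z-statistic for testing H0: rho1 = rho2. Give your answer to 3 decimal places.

-0.780

z1 = atanh(-0.585) = -0.670031,  z2 = atanh(-0.358) = -0.374590
SE = √(1/(n1−3) + 1/(n2−3)) = √(1/10 + 1/23) = √(0.1000000 + 0.0434783) = √0.1434783 = 0.378785
z = (z1 − z2)/SE = (-0.670031 − (-0.374590)) / 0.378785 = -0.295441 / 0.378785 = -0.780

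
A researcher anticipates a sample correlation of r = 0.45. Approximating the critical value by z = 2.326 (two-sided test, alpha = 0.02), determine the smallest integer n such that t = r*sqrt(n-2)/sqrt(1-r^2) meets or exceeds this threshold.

24

Need r·√(n−2)/√(1−r²) ≥ 2.326
√(n−2) ≥ 2.326·√(1−0.2025) / 0.45 = 2.326·0.893029 / 0.45 = 4.6160
n−2 ≥ 21.3075  ⇒  n ≥ 23.3075
Smallest integer n = 24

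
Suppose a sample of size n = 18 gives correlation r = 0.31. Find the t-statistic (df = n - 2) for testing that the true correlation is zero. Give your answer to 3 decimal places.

1 − r² = 1 − 0.0961 = 0.9039;  √(1−r²) = 0.950737
√(n−2) = √16 = 4.000000
t = r·√(n−2)/√(1−r²) = 0.31 · 4.000000 / 0.950737 = 1.304

1.304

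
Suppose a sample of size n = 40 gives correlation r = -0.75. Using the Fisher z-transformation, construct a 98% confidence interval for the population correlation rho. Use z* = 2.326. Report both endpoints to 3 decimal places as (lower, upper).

(-0.875, -0.530)

z_r = atanh(-0.75) = -0.972955;  SE = 1/√(n−3) = 1/√37 = 0.164399
z-limits: -0.972955 ± 2.326·0.164399 = -0.972955 ± 0.382392 = [-1.355347, -0.590563]
ρ-limits: (tanh -1.355347, tanh -0.590563) = (-0.875, -0.530)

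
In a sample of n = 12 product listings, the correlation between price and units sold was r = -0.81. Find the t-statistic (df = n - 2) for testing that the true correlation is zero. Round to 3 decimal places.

-4.368

t = r·√(n−2) / √(1−r²) with r = -0.81, n = 12
  = -0.81·√10 / √(1 − 0.6561)
  = -0.81·3.162278 / 0.586430
  = -2.561445 / 0.586430 = -4.368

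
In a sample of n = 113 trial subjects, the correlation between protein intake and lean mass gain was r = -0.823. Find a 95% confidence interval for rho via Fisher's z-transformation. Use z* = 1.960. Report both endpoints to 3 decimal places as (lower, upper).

z_r = atanh(-0.823) = -1.166045;  SE = 1/√(n−3) = 1/√110 = 0.095346
z-limits: -1.166045 ± 1.960·0.095346 = -1.166045 ± 0.186878 = [-1.352923, -0.979167]
ρ-limits: (tanh -1.352923, tanh -0.979167) = (-0.875, -0.753)

(-0.875, -0.753)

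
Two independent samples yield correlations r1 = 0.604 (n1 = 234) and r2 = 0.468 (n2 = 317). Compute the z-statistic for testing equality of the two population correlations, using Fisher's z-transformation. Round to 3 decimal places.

2.214

Fisher z-transforms: z1 = atanh(0.604) = 0.699421, z2 = atanh(0.468) = 0.507506; difference d = 0.191915
Var(d) = 1/231 + 1/314 = 0.0043290 + 0.0031847 = 0.0075137
z = d/√Var(d) = 0.191915 / √0.0075137 = 0.191915 / 0.086682 = 2.214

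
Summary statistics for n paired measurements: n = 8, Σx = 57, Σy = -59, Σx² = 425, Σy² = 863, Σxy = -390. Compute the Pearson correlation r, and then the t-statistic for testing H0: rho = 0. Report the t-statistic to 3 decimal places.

Numerator: nΣxy − (Σx)(Σy) = 8·(-390) − (57)(-59) = 243
Denominator: √[(nΣx²−(Σx)²)(nΣy²−(Σy)²)]
  nΣx²−(Σx)² = 8·425 − 3249 = 151;  nΣy²−(Σy)² = 8·863 − 3481 = 3423
  √(151·3423) = √516873 = 718.9388
r = 243 / 718.9388 = 0.3380
t = r·√(n−2)/√(1−r²) = 0.3380·√6 / √(1−0.114244) = 0.827928 / 0.941146 = 0.880

0.880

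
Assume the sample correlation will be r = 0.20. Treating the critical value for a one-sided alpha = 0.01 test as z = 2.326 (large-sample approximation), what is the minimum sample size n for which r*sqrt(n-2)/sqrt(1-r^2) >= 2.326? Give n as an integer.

Need r·√(n−2)/√(1−r²) ≥ 2.326
√(n−2) ≥ 2.326·√(1−0.0400) / 0.20 = 2.326·0.979796 / 0.20 = 11.3950
n−2 ≥ 129.8460  ⇒  n ≥ 131.8460
Smallest integer n = 132

132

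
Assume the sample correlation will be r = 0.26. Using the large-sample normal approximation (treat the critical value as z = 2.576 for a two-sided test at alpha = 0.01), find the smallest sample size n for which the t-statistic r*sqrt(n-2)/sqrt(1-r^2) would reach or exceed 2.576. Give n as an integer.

r√(n−2)/√(1−r²) ≥ 2.576  ⇔  n−2 ≥ (2.576)²·(1−r²)/r²
(1−r²)/r² = (1−0.0676)/0.0676 = 13.7929
n ≥ 2 + 6.635776·13.7929 = 2 + 91.5266 = 93.5266
⌈93.5266⌉ = 94

94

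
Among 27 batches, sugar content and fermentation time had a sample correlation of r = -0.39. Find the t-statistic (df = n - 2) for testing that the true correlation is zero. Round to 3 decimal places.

1 − r² = 1 − 0.1521 = 0.8479;  √(1−r²) = 0.920815
√(n−2) = √25 = 5.000000
t = r·√(n−2)/√(1−r²) = -0.39 · 5.000000 / 0.920815 = -2.118

-2.118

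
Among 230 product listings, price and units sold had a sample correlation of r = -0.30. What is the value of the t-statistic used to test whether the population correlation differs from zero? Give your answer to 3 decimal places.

-4.749

1 − r² = 1 − 0.0900 = 0.9100;  √(1−r²) = 0.953939
√(n−2) = √228 = 15.099669
t = r·√(n−2)/√(1−r²) = -0.30 · 15.099669 / 0.953939 = -4.749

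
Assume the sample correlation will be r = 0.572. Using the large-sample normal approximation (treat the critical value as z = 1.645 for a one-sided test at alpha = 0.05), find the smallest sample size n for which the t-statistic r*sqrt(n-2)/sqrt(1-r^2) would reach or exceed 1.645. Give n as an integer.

8

Need r·√(n−2)/√(1−r²) ≥ 1.645
√(n−2) ≥ 1.645·√(1−0.327184) / 0.572 = 1.645·0.820254 / 0.572 = 2.3589
n−2 ≥ 5.5644  ⇒  n ≥ 7.5644
Smallest integer n = 8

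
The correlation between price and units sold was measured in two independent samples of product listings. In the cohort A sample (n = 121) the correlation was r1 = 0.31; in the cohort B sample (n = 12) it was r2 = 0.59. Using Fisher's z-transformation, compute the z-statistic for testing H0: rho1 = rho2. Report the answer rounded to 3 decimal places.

-1.033

Fisher z-transforms: z1 = atanh(0.31) = 0.320545, z2 = atanh(0.59) = 0.677666; difference d = -0.357121
Var(d) = 1/118 + 1/9 = 0.0084746 + 0.1111111 = 0.1195857
z = d/√Var(d) = -0.357121 / √0.1195857 = -0.357121 / 0.345812 = -1.033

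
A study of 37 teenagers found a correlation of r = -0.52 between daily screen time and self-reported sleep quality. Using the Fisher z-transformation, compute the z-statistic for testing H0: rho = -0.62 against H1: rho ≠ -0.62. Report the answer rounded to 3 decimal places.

z_r = atanh(-0.52) = -0.576340,  z_0 = atanh(-0.62) = -0.725005
SE = 1/√(n−3) = 1/√34 = 0.171499
z = (z_r − z_0)/SE = (-0.576340 − (-0.725005)) / 0.171499 = 0.148665 / 0.171499 = 0.867

0.867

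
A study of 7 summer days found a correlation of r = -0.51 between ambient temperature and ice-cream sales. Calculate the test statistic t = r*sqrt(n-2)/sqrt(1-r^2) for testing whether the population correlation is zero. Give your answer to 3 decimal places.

-1.326

t = r·√(n−2) / √(1−r²) with r = -0.51, n = 7
  = -0.51·√5 / √(1 − 0.2601)
  = -0.51·2.236068 / 0.860174
  = -1.140395 / 0.860174 = -1.326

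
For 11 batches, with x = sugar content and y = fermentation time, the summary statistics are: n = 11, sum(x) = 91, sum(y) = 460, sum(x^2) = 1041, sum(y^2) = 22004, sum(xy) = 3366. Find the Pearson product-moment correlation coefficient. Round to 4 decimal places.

-0.4921

S_xy = nΣxy − ΣxΣy = 11·3366 − 91·460 = 37026 − 41860 = -4834
S_xx = nΣx² − (Σx)² = 11·1041 − 91² = 11451 − 8281 = 3170
S_yy = nΣy² − (Σy)² = 11·22004 − 460² = 242044 − 211600 = 30444
r = S_xy / √(S_xx·S_yy) = -4834 / √(3170·30444) = -4834 / √96507480 = -4834 / 9823.8221 = -0.4921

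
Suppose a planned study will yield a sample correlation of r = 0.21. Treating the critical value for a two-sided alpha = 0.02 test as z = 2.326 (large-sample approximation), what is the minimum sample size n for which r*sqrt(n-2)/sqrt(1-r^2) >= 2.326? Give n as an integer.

120

Need r·√(n−2)/√(1−r²) ≥ 2.326
√(n−2) ≥ 2.326·√(1−0.0441) / 0.21 = 2.326·0.977701 / 0.21 = 10.8292
n−2 ≥ 117.2716  ⇒  n ≥ 119.2716
Smallest integer n = 120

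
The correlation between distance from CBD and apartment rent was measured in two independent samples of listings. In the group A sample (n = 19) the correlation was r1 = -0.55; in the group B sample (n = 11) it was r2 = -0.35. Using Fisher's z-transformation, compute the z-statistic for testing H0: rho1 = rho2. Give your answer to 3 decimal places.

-0.584

Fisher z-transforms: z1 = atanh(-0.55) = -0.618381, z2 = atanh(-0.35) = -0.365444; difference d = -0.252937
Var(d) = 1/16 + 1/8 = 0.0625000 + 0.1250000 = 0.1875000
z = d/√Var(d) = -0.252937 / √0.1875000 = -0.252937 / 0.433013 = -0.584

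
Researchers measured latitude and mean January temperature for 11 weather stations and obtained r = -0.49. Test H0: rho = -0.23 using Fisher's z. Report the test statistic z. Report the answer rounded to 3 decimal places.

z_r = atanh(-0.49) = -0.536060,  z_0 = atanh(-0.23) = -0.234189
SE = 1/√(n−3) = 1/√8 = 0.353553
z = (z_r − z_0)/SE = (-0.536060 − (-0.234189)) / 0.353553 = -0.301871 / 0.353553 = -0.854

-0.854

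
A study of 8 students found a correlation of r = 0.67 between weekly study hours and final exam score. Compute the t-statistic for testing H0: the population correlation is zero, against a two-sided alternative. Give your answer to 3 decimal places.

2.211

1 − r² = 1 − 0.4489 = 0.5511;  √(1−r²) = 0.742361
√(n−2) = √6 = 2.449490
t = r·√(n−2)/√(1−r²) = 0.67 · 2.449490 / 0.742361 = 2.211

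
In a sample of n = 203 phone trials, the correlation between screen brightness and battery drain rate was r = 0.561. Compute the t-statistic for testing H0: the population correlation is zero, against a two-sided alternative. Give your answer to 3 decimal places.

t = r·√(n−2) / √(1−r²) with r = 0.561, n = 203
  = 0.561·√201 / √(1 − 0.314721)
  = 0.561·14.177447 / 0.827816
  = 7.953548 / 0.827816 = 9.608

9.608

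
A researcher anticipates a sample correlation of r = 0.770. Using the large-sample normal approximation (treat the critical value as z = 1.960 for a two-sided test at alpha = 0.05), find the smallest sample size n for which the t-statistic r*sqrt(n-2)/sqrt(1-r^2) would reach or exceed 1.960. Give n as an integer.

Need r·√(n−2)/√(1−r²) ≥ 1.960
√(n−2) ≥ 1.960·√(1−0.592900) / 0.770 = 1.960·0.638044 / 0.770 = 1.6241
n−2 ≥ 2.6377  ⇒  n ≥ 4.6377
Smallest integer n = 5

5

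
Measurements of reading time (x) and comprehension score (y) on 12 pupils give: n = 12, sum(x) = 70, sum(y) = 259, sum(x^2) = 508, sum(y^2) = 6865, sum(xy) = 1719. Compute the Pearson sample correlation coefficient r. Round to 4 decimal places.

0.5840

Numerator: nΣxy − (Σx)(Σy) = 12·1719 − (70)(259) = 2498
Denominator: √[(nΣx²−(Σx)²)(nΣy²−(Σy)²)]
  nΣx²−(Σx)² = 12·508 − 4900 = 1196;  nΣy²−(Σy)² = 12·6865 − 67081 = 15299
  √(1196·15299) = √18297604 = 4277.5699
r = 2498 / 4277.5699 = 0.5840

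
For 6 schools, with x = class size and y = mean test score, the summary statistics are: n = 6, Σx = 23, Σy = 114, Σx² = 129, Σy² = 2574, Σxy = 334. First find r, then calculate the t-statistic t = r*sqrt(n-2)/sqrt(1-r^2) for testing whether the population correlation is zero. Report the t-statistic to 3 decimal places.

Numerator: nΣxy − (Σx)(Σy) = 6·334 − (23)(114) = -618
Denominator: √[(nΣx²−(Σx)²)(nΣy²−(Σy)²)]
  nΣx²−(Σx)² = 6·129 − 529 = 245;  nΣy²−(Σy)² = 6·2574 − 12996 = 2448
  √(245·2448) = √599760 = 774.4417
r = -618 / 774.4417 = -0.7980
t = r·√(n−2)/√(1−r²) = -0.7980·√4 / √(1−0.636804) = -1.596000 / 0.602657 = -2.648

-2.648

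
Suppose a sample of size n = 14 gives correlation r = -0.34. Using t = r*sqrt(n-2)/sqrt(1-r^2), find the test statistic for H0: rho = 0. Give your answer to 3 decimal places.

-1.252

1 − r² = 1 − 0.1156 = 0.8844;  √(1−r²) = 0.940425
√(n−2) = √12 = 3.464102
t = r·√(n−2)/√(1−r²) = -0.34 · 3.464102 / 0.940425 = -1.252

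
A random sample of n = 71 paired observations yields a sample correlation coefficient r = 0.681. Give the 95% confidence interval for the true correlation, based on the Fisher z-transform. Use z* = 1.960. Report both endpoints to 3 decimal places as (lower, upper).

(0.532, 0.789)

Fisher z: z_r = atanh(r) = ½·ln((1+0.681)/(1−0.681)) = 0.830977
SE(z) = 1/√(n−3) = 1/√68 = 0.121268
95% ⇒ z* = 1.960; margin = 1.960·0.121268 = 0.237685
CI on z-scale: (0.593292, 1.068662)
Back-transform: tanh(0.593292) = 0.532259, tanh(1.068662) = 0.788957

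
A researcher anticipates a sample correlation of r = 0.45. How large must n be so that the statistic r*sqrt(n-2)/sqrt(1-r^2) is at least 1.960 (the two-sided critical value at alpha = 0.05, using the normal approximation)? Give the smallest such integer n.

18

r√(n−2)/√(1−r²) ≥ 1.960  ⇔  n−2 ≥ (1.960)²·(1−r²)/r²
(1−r²)/r² = (1−0.2025)/0.2025 = 3.9383
n ≥ 2 + 3.8416·3.9383 = 2 + 15.1294 = 17.1294
⌈17.1294⌉ = 18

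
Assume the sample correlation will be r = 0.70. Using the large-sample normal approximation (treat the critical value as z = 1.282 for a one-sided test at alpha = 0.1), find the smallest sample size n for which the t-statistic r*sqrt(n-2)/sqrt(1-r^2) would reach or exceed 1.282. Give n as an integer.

Need r·√(n−2)/√(1−r²) ≥ 1.282
√(n−2) ≥ 1.282·√(1−0.4900) / 0.70 = 1.282·0.714143 / 0.70 = 1.3079
n−2 ≥ 1.7106  ⇒  n ≥ 3.7106
Smallest integer n = 4

4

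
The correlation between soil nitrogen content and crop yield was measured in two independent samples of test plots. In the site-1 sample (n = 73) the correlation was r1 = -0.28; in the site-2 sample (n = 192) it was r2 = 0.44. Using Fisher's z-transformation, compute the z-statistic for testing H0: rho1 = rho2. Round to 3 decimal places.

z1 = atanh(-0.28) = -0.287682,  z2 = atanh(0.44) = 0.472231
SE = √(1/(n1−3) + 1/(n2−3)) = √(1/70 + 1/189) = √(0.0142857 + 0.0052910) = √0.0195767 = 0.139917
z = (z1 − z2)/SE = (-0.287682 − 0.472231) / 0.139917 = -0.759913 / 0.139917 = -5.431

-5.431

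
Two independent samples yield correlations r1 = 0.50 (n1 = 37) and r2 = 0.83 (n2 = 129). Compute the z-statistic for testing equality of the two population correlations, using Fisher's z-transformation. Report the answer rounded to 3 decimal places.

-3.306

Fisher z-transforms: z1 = atanh(0.50) = 0.549306, z2 = atanh(0.83) = 1.188136; difference d = -0.638830
Var(d) = 1/34 + 1/126 = 0.0294118 + 0.0079365 = 0.0373483
z = d/√Var(d) = -0.638830 / √0.0373483 = -0.638830 / 0.193257 = -3.306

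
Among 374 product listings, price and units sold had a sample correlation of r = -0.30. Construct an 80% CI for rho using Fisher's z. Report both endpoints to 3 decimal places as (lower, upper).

z_r = atanh(-0.30) = -0.309520;  SE = 1/√(n−3) = 1/√371 = 0.051917
z-limits: -0.309520 ± 1.282·0.051917 = -0.309520 ± 0.066558 = [-0.376078, -0.242962]
ρ-limits: (tanh -0.376078, tanh -0.242962) = (-0.359, -0.238)

(-0.359, -0.238)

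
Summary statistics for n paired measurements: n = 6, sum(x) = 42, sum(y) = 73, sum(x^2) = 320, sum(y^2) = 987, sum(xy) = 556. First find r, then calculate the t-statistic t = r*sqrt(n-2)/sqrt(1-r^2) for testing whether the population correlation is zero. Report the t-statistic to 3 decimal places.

S_xy = nΣxy − ΣxΣy = 6·556 − 42·73 = 3336 − 3066 = 270
S_xx = nΣx² − (Σx)² = 6·320 − 42² = 1920 − 1764 = 156
S_yy = nΣy² − (Σy)² = 6·987 − 73² = 5922 − 5329 = 593
r = S_xy / √(S_xx·S_yy) = 270 / √(156·593) = 270 / √92508 = 270 / 304.1513 = 0.8877
t = r·√(n−2)/√(1−r²) = 0.8877·√4 / √(1−0.788011) = 1.775400 / 0.460423 = 3.856

3.856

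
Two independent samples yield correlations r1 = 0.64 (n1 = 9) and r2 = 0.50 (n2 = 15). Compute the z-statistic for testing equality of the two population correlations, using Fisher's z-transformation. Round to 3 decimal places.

z1 = atanh(0.64) = 0.758174,  z2 = atanh(0.50) = 0.549306
SE = √(1/(n1−3) + 1/(n2−3)) = √(1/6 + 1/12) = √(0.1666667 + 0.0833333) = √0.2500000 = 0.500000
z = (z1 − z2)/SE = (0.758174 − 0.549306) / 0.500000 = 0.208868 / 0.500000 = 0.418

0.418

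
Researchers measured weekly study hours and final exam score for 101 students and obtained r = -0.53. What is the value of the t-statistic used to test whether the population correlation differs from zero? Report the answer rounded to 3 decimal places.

-6.219

1 − r² = 1 − 0.2809 = 0.7191;  √(1−r²) = 0.847998
√(n−2) = √99 = 9.949874
t = r·√(n−2)/√(1−r²) = -0.53 · 9.949874 / 0.847998 = -6.219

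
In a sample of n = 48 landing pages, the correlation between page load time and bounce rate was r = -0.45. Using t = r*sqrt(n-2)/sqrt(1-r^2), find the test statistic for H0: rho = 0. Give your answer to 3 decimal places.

-3.418

1 − r² = 1 − 0.2025 = 0.7975;  √(1−r²) = 0.893029
√(n−2) = √46 = 6.782330
t = r·√(n−2)/√(1−r²) = -0.45 · 6.782330 / 0.893029 = -3.418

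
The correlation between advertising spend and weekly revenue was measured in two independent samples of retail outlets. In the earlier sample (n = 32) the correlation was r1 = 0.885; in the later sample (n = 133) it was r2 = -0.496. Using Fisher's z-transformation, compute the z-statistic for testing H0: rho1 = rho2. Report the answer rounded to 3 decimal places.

9.458

z1 = atanh(0.885) = 1.398375,  z2 = atanh(-0.496) = -0.543987
SE = √(1/(n1−3) + 1/(n2−3)) = √(1/29 + 1/130) = √(0.0344828 + 0.0076923) = √0.0421751 = 0.205366
z = (z1 − z2)/SE = (1.398375 − (-0.543987)) / 0.205366 = 1.942362 / 0.205366 = 9.458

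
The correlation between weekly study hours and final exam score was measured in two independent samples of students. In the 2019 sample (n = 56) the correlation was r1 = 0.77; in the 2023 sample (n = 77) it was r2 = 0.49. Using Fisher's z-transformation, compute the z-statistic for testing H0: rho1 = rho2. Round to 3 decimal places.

2.691

z1 = atanh(0.77) = 1.020328,  z2 = atanh(0.49) = 0.536060
SE = √(1/(n1−3) + 1/(n2−3)) = √(1/53 + 1/74) = √(0.0188679 + 0.0135135) = √0.0323814 = 0.179948
z = (z1 − z2)/SE = (1.020328 − 0.536060) / 0.179948 = 0.484268 / 0.179948 = 2.691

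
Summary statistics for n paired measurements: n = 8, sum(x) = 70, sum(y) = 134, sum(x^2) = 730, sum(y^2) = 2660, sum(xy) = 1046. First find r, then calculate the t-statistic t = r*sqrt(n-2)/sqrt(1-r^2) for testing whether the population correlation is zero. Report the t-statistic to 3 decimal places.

Numerator: nΣxy − (Σx)(Σy) = 8·1046 − (70)(134) = -1012
Denominator: √[(nΣx²−(Σx)²)(nΣy²−(Σy)²)]
  nΣx²−(Σx)² = 8·730 − 4900 = 940;  nΣy²−(Σy)² = 8·2660 − 17956 = 3324
  √(940·3324) = √3124560 = 1767.6425
r = -1012 / 1767.6425 = -0.5725
t = r·√(n−2)/√(1−r²) = -0.5725·√6 / √(1−0.327756) = -1.402333 / 0.819905 = -1.710

-1.710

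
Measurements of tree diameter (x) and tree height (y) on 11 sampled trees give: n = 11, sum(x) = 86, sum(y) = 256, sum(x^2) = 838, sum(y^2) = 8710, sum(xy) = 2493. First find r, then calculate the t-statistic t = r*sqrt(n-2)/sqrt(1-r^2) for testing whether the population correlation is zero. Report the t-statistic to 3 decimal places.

S_xy = nΣxy − ΣxΣy = 11·2493 − 86·256 = 27423 − 22016 = 5407
S_xx = nΣx² − (Σx)² = 11·838 − 86² = 9218 − 7396 = 1822
S_yy = nΣy² − (Σy)² = 11·8710 − 256² = 95810 − 65536 = 30274
r = S_xy / √(S_xx·S_yy) = 5407 / √(1822·30274) = 5407 / √55159228 = 5407 / 7426.9259 = 0.7280
t = r·√(n−2)/√(1−r²) = 0.7280·√9 / √(1−0.529984) = 2.184000 / 0.685577 = 3.186

3.186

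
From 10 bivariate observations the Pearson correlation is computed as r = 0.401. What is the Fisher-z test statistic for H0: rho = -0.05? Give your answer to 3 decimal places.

Fisher z: atanh(0.401) = 0.424840, atanh(-0.05) = -0.050042
z = (z_r − z_0)·√(n−3) = (0.424840 − (-0.050042))·√7 = 0.474882 · 2.645751 = 1.256

1.256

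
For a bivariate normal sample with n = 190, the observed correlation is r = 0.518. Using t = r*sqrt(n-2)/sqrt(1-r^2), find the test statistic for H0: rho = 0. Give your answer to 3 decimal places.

8.303

1 − r² = 1 − 0.268324 = 0.731676;  √(1−r²) = 0.855381
√(n−2) = √188 = 13.711309
t = r·√(n−2)/√(1−r²) = 0.518 · 13.711309 / 0.855381 = 8.303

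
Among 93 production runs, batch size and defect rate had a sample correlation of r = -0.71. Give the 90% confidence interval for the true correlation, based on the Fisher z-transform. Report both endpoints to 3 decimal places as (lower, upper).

(-0.786, -0.613)

z_r = atanh(-0.71) = -0.887184;  SE = 1/√(n−3) = 1/√90 = 0.105409
z-limits: -0.887184 ± 1.645·0.105409 = -0.887184 ± 0.173398 = [-1.060582, -0.713786]
ρ-limits: (tanh -1.060582, tanh -0.713786) = (-0.786, -0.613)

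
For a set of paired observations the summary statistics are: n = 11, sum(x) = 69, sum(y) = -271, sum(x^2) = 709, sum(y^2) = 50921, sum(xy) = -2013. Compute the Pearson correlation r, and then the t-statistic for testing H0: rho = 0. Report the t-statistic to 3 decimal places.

-0.270

Numerator: nΣxy − (Σx)(Σy) = 11·(-2013) − (69)(-271) = -3444
Denominator: √[(nΣx²−(Σx)²)(nΣy²−(Σy)²)]
  nΣx²−(Σx)² = 11·709 − 4761 = 3038;  nΣy²−(Σy)² = 11·50921 − 73441 = 486690
  √(3038·486690) = √1478564220 = 38452.1029
r = -3444 / 38452.1029 = -0.0896
t = r·√(n−2)/√(1−r²) = -0.0896·√9 / √(1−0.008028) = -0.268800 / 0.995978 = -0.270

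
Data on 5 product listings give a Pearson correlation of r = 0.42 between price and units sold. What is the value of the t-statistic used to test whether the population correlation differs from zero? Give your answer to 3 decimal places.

0.802

t = r·√(n−2) / √(1−r²) with r = 0.42, n = 5
  = 0.42·√3 / √(1 − 0.1764)
  = 0.42·1.732051 / 0.907524
  = 0.727461 / 0.907524 = 0.802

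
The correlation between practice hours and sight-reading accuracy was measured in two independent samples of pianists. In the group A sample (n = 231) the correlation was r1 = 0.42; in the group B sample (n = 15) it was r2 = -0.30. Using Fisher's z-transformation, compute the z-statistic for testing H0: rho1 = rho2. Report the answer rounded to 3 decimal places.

2.557

z1 = atanh(0.42) = 0.447692,  z2 = atanh(-0.30) = -0.309520
SE = √(1/(n1−3) + 1/(n2−3)) = √(1/228 + 1/12) = √(0.0043860 + 0.0833333) = √0.0877193 = 0.296174
z = (z1 − z2)/SE = (0.447692 − (-0.309520)) / 0.296174 = 0.757212 / 0.296174 = 2.557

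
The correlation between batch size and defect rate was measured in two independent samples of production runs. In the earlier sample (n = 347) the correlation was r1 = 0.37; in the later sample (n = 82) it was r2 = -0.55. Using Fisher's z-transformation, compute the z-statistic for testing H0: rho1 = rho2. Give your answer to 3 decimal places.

z1 = atanh(0.37) = 0.388423,  z2 = atanh(-0.55) = -0.618381
SE = √(1/(n1−3) + 1/(n2−3)) = √(1/344 + 1/79) = √(0.0029070 + 0.0126582) = √0.0155652 = 0.124761
z = (z1 − z2)/SE = (0.388423 − (-0.618381)) / 0.124761 = 1.006804 / 0.124761 = 8.070

8.070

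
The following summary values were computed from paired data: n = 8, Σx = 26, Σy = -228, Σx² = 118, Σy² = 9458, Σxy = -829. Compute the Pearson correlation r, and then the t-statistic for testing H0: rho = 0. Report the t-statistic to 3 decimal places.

-0.713

Numerator: nΣxy − (Σx)(Σy) = 8·(-829) − (26)(-228) = -704
Denominator: √[(nΣx²−(Σx)²)(nΣy²−(Σy)²)]
  nΣx²−(Σx)² = 8·118 − 676 = 268;  nΣy²−(Σy)² = 8·9458 − 51984 = 23680
  √(268·23680) = √6346240 = 2519.1745
r = -704 / 2519.1745 = -0.2795
t = r·√(n−2)/√(1−r²) = -0.2795·√6 / √(1−0.078120) = -0.684632 / 0.960146 = -0.713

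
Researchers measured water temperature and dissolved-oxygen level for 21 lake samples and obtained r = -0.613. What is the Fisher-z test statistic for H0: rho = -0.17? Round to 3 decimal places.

-2.300

Fisher z: atanh(-0.613) = -0.713713, atanh(-0.17) = -0.171667
z = (z_r − z_0)·√(n−3) = (-0.713713 − (-0.171667))·√18 = -0.542046 · 4.242641 = -2.300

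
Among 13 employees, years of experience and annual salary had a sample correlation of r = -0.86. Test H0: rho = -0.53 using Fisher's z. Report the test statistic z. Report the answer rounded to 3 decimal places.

Fisher z: atanh(-0.86) = -1.293345, atanh(-0.53) = -0.590145
z = (z_r − z_0)·√(n−3) = (-1.293345 − (-0.590145))·√10 = -0.703200 · 3.162278 = -2.224

-2.224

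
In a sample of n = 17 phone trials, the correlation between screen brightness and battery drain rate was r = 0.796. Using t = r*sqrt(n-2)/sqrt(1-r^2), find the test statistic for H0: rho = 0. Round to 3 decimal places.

5.093

1 − r² = 1 − 0.633616 = 0.366384;  √(1−r²) = 0.605297
√(n−2) = √15 = 3.872983
t = r·√(n−2)/√(1−r²) = 0.796 · 3.872983 / 0.605297 = 5.093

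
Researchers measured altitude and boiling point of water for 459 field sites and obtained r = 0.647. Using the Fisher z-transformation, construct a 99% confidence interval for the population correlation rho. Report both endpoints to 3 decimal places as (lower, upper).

z_r = atanh(0.647) = 0.770121;  SE = 1/√(n−3) = 1/√456 = 0.046829
z-limits: 0.770121 ± 2.576·0.046829 = 0.770121 ± 0.120632 = [0.649489, 0.890753]
ρ-limits: (tanh 0.649489, tanh 0.890753) = (0.571, 0.712)

(0.571, 0.712)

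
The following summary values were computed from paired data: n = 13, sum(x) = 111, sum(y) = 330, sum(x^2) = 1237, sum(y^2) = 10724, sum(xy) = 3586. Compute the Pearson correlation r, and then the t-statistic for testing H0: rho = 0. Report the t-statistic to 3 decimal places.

8.563

S_xy = nΣxy − ΣxΣy = 13·3586 − 111·330 = 46618 − 36630 = 9988
S_xx = nΣx² − (Σx)² = 13·1237 − 111² = 16081 − 12321 = 3760
S_yy = nΣy² − (Σy)² = 13·10724 − 330² = 139412 − 108900 = 30512
r = S_xy / √(S_xx·S_yy) = 9988 / √(3760·30512) = 9988 / √114725120 = 9988 / 10710.9813 = 0.9325
t = r·√(n−2)/√(1−r²) = 0.9325·√11 / √(1−0.869556) = 3.092753 / 0.361170 = 8.563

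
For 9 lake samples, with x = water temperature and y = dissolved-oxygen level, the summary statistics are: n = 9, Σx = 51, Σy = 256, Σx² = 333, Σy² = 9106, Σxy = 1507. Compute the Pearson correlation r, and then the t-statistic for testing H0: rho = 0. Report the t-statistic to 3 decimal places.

0.537

Numerator: nΣxy − (Σx)(Σy) = 9·1507 − (51)(256) = 507
Denominator: √[(nΣx²−(Σx)²)(nΣy²−(Σy)²)]
  nΣx²−(Σx)² = 9·333 − 2601 = 396;  nΣy²−(Σy)² = 9·9106 − 65536 = 16418
  √(396·16418) = √6501528 = 2549.8094
r = 507 / 2549.8094 = 0.1988
t = r·√(n−2)/√(1−r²) = 0.1988·√7 / √(1−0.039521) = 0.525975 / 0.980040 = 0.537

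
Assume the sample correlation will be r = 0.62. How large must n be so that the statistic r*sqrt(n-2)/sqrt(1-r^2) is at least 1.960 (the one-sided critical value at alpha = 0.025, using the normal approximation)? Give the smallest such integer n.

9

r√(n−2)/√(1−r²) ≥ 1.960  ⇔  n−2 ≥ (1.960)²·(1−r²)/r²
(1−r²)/r² = (1−0.3844)/0.3844 = 1.6015
n ≥ 2 + 3.8416·1.6015 = 2 + 6.1523 = 8.1523
⌈8.1523⌉ = 9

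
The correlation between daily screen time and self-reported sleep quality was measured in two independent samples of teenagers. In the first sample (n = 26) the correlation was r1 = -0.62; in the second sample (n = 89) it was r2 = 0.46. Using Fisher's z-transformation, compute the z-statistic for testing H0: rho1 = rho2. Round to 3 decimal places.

z1 = atanh(-0.62) = -0.725005,  z2 = atanh(0.46) = 0.497311
SE = √(1/(n1−3) + 1/(n2−3)) = √(1/23 + 1/86) = √(0.0434783 + 0.0116279) = √0.0551062 = 0.234747
z = (z1 − z2)/SE = (-0.725005 − 0.497311) / 0.234747 = -1.222316 / 0.234747 = -5.207

-5.207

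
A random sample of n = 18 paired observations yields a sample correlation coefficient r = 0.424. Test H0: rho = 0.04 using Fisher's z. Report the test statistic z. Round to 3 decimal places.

1.598

Fisher z: atanh(0.424) = 0.452559, atanh(0.04) = 0.040021
z = (z_r − z_0)·√(n−3) = (0.452559 − 0.040021)·√15 = 0.412538 · 3.872983 = 1.598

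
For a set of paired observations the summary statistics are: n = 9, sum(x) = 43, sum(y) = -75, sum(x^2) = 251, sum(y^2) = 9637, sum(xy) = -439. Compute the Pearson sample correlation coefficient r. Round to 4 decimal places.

S_xy = nΣxy − ΣxΣy = 9·(-439) − 43·(-75) = -3951 − (-3225) = -726
S_xx = nΣx² − (Σx)² = 9·251 − 43² = 2259 − 1849 = 410
S_yy = nΣy² − (Σy)² = 9·9637 − (-75)² = 86733 − 5625 = 81108
r = S_xy / √(S_xx·S_yy) = -726 / √(410·81108) = -726 / √33254280 = -726 / 5766.6524 = -0.1259

-0.1259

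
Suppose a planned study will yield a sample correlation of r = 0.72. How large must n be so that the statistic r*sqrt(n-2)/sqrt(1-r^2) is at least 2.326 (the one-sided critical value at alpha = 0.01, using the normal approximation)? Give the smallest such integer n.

8

r√(n−2)/√(1−r²) ≥ 2.326  ⇔  n−2 ≥ (2.326)²·(1−r²)/r²
(1−r²)/r² = (1−0.5184)/0.5184 = 0.9290
n ≥ 2 + 5.410276·0.9290 = 2 + 5.0261 = 7.0261
⌈7.0261⌉ = 8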